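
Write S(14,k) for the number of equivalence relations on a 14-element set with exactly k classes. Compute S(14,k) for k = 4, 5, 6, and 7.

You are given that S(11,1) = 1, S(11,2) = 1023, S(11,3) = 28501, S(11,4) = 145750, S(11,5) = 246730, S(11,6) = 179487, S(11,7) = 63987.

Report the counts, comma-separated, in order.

r12: T_12,2=2×1023+1=2047; T_12,3=3×28501+1023=86526; T_12,4=4×145750+28501=611501; T_12,5=5×246730+145750=1379400; T_12,6=6×179487+246730=1323652; T_12,7=7×63987+179487=627396
r13: T_13,3=3×86526+2047=261625; T_13,4=4×611501+86526=2532530; T_13,5=5×1379400+611501=7508501; T_13,6=6×1323652+1379400=9321312; T_13,7=7×627396+1323652=5715424
r14: T_14,4=4×2532530+261625=10391745; T_14,5=5×7508501+2532530=40075035; T_14,6=6×9321312+7508501=63436373; T_14,7=7×5715424+9321312=49329280
Read S(14,4) = 10391745, S(14,5) = 40075035, S(14,6) = 63436373, S(14,7) = 49329280.

10391745, 40075035, 63436373, 49329280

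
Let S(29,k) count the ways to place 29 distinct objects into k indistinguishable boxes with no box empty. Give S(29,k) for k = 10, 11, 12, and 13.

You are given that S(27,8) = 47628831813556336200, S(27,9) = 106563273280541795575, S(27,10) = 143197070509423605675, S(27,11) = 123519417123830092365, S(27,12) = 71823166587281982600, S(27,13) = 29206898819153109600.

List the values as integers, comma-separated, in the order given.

[28] T[28,9]:9*106563273280541795575+47628831813556336200=1006698291338432496375 · T[28,10]:10*143197070509423605675+106563273280541795575=1538533978374777852325 · T[28,11]:11*123519417123830092365+143197070509423605675=1501910658871554621690 · T[28,12]:12*71823166587281982600+123519417123830092365=985397416171213883565 · T[28,13]:13*29206898819153109600+71823166587281982600=451512851236272407400
[29] T[29,10]:10*1538533978374777852325+1006698291338432496375=16392038075086211019625 · T[29,11]:11*1501910658871554621690+1538533978374777852325=18059551225961878690915 · T[29,12]:12*985397416171213883565+1501910658871554621690=13326679652926121224470 · T[29,13]:13*451512851236272407400+985397416171213883565=6855064482242755179765
Read S(29,10) = 16392038075086211019625, S(29,11) = 18059551225961878690915, S(29,12) = 13326679652926121224470, S(29,13) = 6855064482242755179765.

16392038075086211019625, 18059551225961878690915, 13326679652926121224470, 6855064482242755179765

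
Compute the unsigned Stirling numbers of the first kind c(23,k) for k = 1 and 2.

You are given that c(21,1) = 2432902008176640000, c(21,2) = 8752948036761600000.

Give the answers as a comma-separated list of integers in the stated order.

1124000727777607680000, 4148476779335454720000

i=22: T(22,1)=0+21·2432902008176640000=51090942171709440000 | T(22,2)=2432902008176640000+21·8752948036761600000=186244810780170240000
i=23: T(23,1)=0+22·51090942171709440000=1124000727777607680000 | T(23,2)=51090942171709440000+22·186244810780170240000=4148476779335454720000
Read c(23,1) = 1124000727777607680000, c(23,2) = 4148476779335454720000.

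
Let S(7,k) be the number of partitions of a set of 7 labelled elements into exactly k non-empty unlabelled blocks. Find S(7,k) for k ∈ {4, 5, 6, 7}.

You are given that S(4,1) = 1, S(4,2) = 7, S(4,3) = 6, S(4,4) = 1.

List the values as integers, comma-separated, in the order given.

[5] T[5,2]:2*7+1=15 · T[5,3]:3*6+7=25 · T[5,4]:4*1+6=10 · T[5,5]:5*0+1=1
[6] T[6,3]:3*25+15=90 · T[6,4]:4*10+25=65 · T[6,5]:5*1+10=15 · T[6,6]:6*0+1=1
[7] T[7,4]:4*65+90=350 · T[7,5]:5*15+65=140 · T[7,6]:6*1+15=21 · T[7,7]:7*0+1=1
Read S(7,4) = 350, S(7,5) = 140, S(7,6) = 21, S(7,7) = 1.

350, 140, 21, 1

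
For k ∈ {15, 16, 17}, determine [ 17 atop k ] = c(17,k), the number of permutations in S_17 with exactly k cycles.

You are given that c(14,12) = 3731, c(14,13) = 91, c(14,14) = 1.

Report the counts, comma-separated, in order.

8500, 136, 1

@15  (15,13):91·14+3731→5005, (15,14):1·14+91→105, (15,15):0·14+1→1
@16  (16,14):105·15+5005→6580, (16,15):1·15+105→120, (16,16):0·15+1→1
@17  (17,15):120·16+6580→8500, (17,16):1·16+120→136, (17,17):0·16+1→1
Read c(17,15) = 8500, c(17,16) = 136, c(17,17) = 1.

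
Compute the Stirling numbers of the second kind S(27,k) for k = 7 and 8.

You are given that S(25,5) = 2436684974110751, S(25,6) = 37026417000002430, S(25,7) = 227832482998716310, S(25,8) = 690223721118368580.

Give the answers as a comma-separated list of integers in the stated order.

i=26: T(26,6)=2436684974110751+6·37026417000002430=224595186974125331 | T(26,7)=37026417000002430+7·227832482998716310=1631853797991016600 | T(26,8)=227832482998716310+8·690223721118368580=5749622251945664950
i=27: T(27,7)=224595186974125331+7·1631853797991016600=11647571772911241531 | T(27,8)=1631853797991016600+8·5749622251945664950=47628831813556336200
Read S(27,7) = 11647571772911241531, S(27,8) = 47628831813556336200.

11647571772911241531, 47628831813556336200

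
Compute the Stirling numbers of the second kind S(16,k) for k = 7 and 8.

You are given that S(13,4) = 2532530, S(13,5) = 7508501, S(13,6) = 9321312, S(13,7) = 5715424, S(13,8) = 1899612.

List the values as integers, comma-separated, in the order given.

row 14: T[14][5]=5·7508501+2532530=40075035  T[14][6]=6·9321312+7508501=63436373  T[14][7]=7·5715424+9321312=49329280  T[14][8]=8·1899612+5715424=20912320
row 15: T[15][6]=6·63436373+40075035=420693273  T[15][7]=7·49329280+63436373=408741333  T[15][8]=8·20912320+49329280=216627840
row 16: T[16][7]=7·408741333+420693273=3281882604  T[16][8]=8·216627840+408741333=2141764053
Read S(16,7) = 3281882604, S(16,8) = 2141764053.

3281882604, 2141764053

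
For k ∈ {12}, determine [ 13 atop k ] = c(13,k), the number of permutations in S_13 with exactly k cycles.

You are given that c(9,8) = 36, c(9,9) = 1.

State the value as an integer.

[10] T[10,9]:9*1+36=45 · T[10,10]:9*0+1=1
[11] T[11,10]:10*1+45=55 · T[11,11]:10*0+1=1
[12] T[12,11]:11*1+55=66 · T[12,12]:11*0+1=1
[13] T[13,12]:12*1+66=78
Read c(13,12) = 78.

78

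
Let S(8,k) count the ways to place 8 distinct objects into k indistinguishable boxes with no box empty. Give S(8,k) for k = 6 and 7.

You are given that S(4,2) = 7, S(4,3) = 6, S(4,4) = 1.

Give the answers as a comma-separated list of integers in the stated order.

row 5: T[5][3]=3·6+7=25  T[5][4]=4·1+6=10  T[5][5]=5·0+1=1
row 6: T[6][4]=4·10+25=65  T[6][5]=5·1+10=15  T[6][6]=6·0+1=1
row 7: T[7][5]=5·15+65=140  T[7][6]=6·1+15=21  T[7][7]=7·0+1=1
row 8: T[8][6]=6·21+140=266  T[8][7]=7·1+21=28
Read S(8,6) = 266, S(8,7) = 28.

266, 28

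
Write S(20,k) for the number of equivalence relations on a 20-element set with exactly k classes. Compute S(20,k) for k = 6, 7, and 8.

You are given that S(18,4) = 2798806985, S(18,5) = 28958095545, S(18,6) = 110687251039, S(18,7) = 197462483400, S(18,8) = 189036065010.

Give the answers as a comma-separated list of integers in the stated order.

4306078895384, 11143554045652, 15170932662679

r19: T_19,5=5×28958095545+2798806985=147589284710; T_19,6=6×110687251039+28958095545=693081601779; T_19,7=7×197462483400+110687251039=1492924634839; T_19,8=8×189036065010+197462483400=1709751003480
r20: T_20,6=6×693081601779+147589284710=4306078895384; T_20,7=7×1492924634839+693081601779=11143554045652; T_20,8=8×1709751003480+1492924634839=15170932662679
Read S(20,6) = 4306078895384, S(20,7) = 11143554045652, S(20,8) = 15170932662679.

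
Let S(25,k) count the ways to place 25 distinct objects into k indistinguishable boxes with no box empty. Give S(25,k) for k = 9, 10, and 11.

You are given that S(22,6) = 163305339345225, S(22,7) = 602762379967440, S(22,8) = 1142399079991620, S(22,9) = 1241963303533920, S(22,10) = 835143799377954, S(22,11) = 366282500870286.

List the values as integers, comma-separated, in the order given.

i=23: T(23,7)=163305339345225+7·602762379967440=4382641999117305 | T(23,8)=602762379967440+8·1142399079991620=9741955019900400 | T(23,9)=1142399079991620+9·1241963303533920=12320068811796900 | T(23,10)=1241963303533920+10·835143799377954=9593401297313460 | T(23,11)=835143799377954+11·366282500870286=4864251308951100
i=24: T(24,8)=4382641999117305+8·9741955019900400=82318282158320505 | T(24,9)=9741955019900400+9·12320068811796900=120622574326072500 | T(24,10)=12320068811796900+10·9593401297313460=108254081784931500 | T(24,11)=9593401297313460+11·4864251308951100=63100165695775560
i=25: T(25,9)=82318282158320505+9·120622574326072500=1167921451092973005 | T(25,10)=120622574326072500+10·108254081784931500=1203163392175387500 | T(25,11)=108254081784931500+11·63100165695775560=802355904438462660
Read S(25,9) = 1167921451092973005, S(25,10) = 1203163392175387500, S(25,11) = 802355904438462660.

1167921451092973005, 1203163392175387500, 802355904438462660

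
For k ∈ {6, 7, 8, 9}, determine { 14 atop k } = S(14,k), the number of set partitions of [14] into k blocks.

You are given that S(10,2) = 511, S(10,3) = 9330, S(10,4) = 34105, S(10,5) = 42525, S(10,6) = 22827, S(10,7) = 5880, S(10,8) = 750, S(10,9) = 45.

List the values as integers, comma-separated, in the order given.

i=11: T(11,3)=511+3·9330=28501 | T(11,4)=9330+4·34105=145750 | T(11,5)=34105+5·42525=246730 | T(11,6)=42525+6·22827=179487 | T(11,7)=22827+7·5880=63987 | T(11,8)=5880+8·750=11880 | T(11,9)=750+9·45=1155
i=12: T(12,4)=28501+4·145750=611501 | T(12,5)=145750+5·246730=1379400 | T(12,6)=246730+6·179487=1323652 | T(12,7)=179487+7·63987=627396 | T(12,8)=63987+8·11880=159027 | T(12,9)=11880+9·1155=22275
i=13: T(13,5)=611501+5·1379400=7508501 | T(13,6)=1379400+6·1323652=9321312 | T(13,7)=1323652+7·627396=5715424 | T(13,8)=627396+8·159027=1899612 | T(13,9)=159027+9·22275=359502
i=14: T(14,6)=7508501+6·9321312=63436373 | T(14,7)=9321312+7·5715424=49329280 | T(14,8)=5715424+8·1899612=20912320 | T(14,9)=1899612+9·359502=5135130
Read S(14,6) = 63436373, S(14,7) = 49329280, S(14,8) = 20912320, S(14,9) = 5135130.

63436373, 49329280, 20912320, 5135130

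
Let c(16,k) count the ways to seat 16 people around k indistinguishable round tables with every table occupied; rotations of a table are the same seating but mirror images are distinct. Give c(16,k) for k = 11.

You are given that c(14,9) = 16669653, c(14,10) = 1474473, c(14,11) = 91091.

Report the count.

@15  (15,10):1474473·14+16669653→37312275, (15,11):91091·14+1474473→2749747
@16  (16,11):2749747·15+37312275→78558480
Read c(16,11) = 78558480.

78558480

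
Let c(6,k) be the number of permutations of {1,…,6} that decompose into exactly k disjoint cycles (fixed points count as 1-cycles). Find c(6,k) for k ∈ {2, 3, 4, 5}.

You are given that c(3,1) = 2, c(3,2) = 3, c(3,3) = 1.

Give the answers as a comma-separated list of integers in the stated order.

274, 225, 85, 15

i=4: T(4,1)=0+3·2=6 | T(4,2)=2+3·3=11 | T(4,3)=3+3·1=6 | T(4,4)=1+3·0=1
i=5: T(5,1)=0+4·6=24 | T(5,2)=6+4·11=50 | T(5,3)=11+4·6=35 | T(5,4)=6+4·1=10 | T(5,5)=1+4·0=1
i=6: T(6,2)=24+5·50=274 | T(6,3)=50+5·35=225 | T(6,4)=35+5·10=85 | T(6,5)=10+5·1=15
Read c(6,2) = 274, c(6,3) = 225, c(6,4) = 85, c(6,5) = 15.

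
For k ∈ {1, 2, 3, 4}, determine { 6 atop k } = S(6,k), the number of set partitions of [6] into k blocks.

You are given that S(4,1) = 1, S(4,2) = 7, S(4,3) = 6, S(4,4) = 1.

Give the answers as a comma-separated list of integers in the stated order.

row 5: T[5][1]=1·1+0=1  T[5][2]=2·7+1=15  T[5][3]=3·6+7=25  T[5][4]=4·1+6=10
row 6: T[6][1]=1·1+0=1  T[6][2]=2·15+1=31  T[6][3]=3·25+15=90  T[6][4]=4·10+25=65
Read S(6,1) = 1, S(6,2) = 31, S(6,3) = 90, S(6,4) = 65.

1, 31, 90, 65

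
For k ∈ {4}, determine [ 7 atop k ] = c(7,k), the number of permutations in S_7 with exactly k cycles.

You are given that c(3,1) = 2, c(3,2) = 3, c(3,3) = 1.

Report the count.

735

@4  (4,1):2·3+0→6, (4,2):3·3+2→11, (4,3):1·3+3→6, (4,4):0·3+1→1
@5  (5,2):11·4+6→50, (5,3):6·4+11→35, (5,4):1·4+6→10
@6  (6,3):35·5+50→225, (6,4):10·5+35→85
@7  (7,4):85·6+225→735
Read c(7,4) = 735.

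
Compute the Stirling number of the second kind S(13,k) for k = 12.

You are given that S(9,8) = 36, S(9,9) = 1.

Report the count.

78

i=10: T(10,9)=36+9·1=45 | T(10,10)=1+10·0=1
i=11: T(11,10)=45+10·1=55 | T(11,11)=1+11·0=1
i=12: T(12,11)=55+11·1=66 | T(12,12)=1+12·0=1
i=13: T(13,12)=66+12·1=78
Read S(13,12) = 78.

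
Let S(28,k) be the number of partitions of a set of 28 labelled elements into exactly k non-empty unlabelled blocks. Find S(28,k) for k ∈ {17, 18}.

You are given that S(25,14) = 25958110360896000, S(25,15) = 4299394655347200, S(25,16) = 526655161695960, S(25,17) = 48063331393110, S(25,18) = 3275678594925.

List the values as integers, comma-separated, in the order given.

898741468057510350, 94432767017711850

i=26: T(26,15)=25958110360896000+15·4299394655347200=90449030191104000 | T(26,16)=4299394655347200+16·526655161695960=12725877242482560 | T(26,17)=526655161695960+17·48063331393110=1343731795378830 | T(26,18)=48063331393110+18·3275678594925=107025546101760
i=27: T(27,16)=90449030191104000+16·12725877242482560=294063066070824960 | T(27,17)=12725877242482560+17·1343731795378830=35569317763922670 | T(27,18)=1343731795378830+18·107025546101760=3270191625210510
i=28: T(28,17)=294063066070824960+17·35569317763922670=898741468057510350 | T(28,18)=35569317763922670+18·3270191625210510=94432767017711850
Read S(28,17) = 898741468057510350, S(28,18) = 94432767017711850.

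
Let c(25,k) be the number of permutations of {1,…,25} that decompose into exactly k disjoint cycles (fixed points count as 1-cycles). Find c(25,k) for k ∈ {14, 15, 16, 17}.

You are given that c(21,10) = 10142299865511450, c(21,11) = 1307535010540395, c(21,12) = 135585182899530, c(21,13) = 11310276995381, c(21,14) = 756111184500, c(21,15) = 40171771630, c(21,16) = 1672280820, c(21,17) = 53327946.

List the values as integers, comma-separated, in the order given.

i=22: T(22,11)=10142299865511450+21·1307535010540395=37600535086859745 | T(22,12)=1307535010540395+21·135585182899530=4154823851430525 | T(22,13)=135585182899530+21·11310276995381=373100999802531 | T(22,14)=11310276995381+21·756111184500=27188611869881 | T(22,15)=756111184500+21·40171771630=1599718388730 | T(22,16)=40171771630+21·1672280820=75289668850 | T(22,17)=1672280820+21·53327946=2792167686
i=23: T(23,12)=37600535086859745+22·4154823851430525=129006659818331295 | T(23,13)=4154823851430525+22·373100999802531=12363045847086207 | T(23,14)=373100999802531+22·27188611869881=971250460939913 | T(23,15)=27188611869881+22·1599718388730=62382416421941 | T(23,16)=1599718388730+22·75289668850=3256091103430 | T(23,17)=75289668850+22·2792167686=136717357942
i=24: T(24,13)=129006659818331295+23·12363045847086207=413356714301314056 | T(24,14)=12363045847086207+23·971250460939913=34701806448704206 | T(24,15)=971250460939913+23·62382416421941=2406046038644556 | T(24,16)=62382416421941+23·3256091103430=137272511800831 | T(24,17)=3256091103430+23·136717357942=6400590336096
i=25: T(25,14)=413356714301314056+24·34701806448704206=1246200069070215000 | T(25,15)=34701806448704206+24·2406046038644556=92446911376173550 | T(25,16)=2406046038644556+24·137272511800831=5700586321864500 | T(25,17)=137272511800831+24·6400590336096=290886679867135
Read c(25,14) = 1246200069070215000, c(25,15) = 92446911376173550, c(25,16) = 5700586321864500, c(25,17) = 290886679867135.

1246200069070215000, 92446911376173550, 5700586321864500, 290886679867135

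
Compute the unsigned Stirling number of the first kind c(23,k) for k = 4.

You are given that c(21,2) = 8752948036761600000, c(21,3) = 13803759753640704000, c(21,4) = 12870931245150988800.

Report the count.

6548684852703068697600

[22] T[22,3]:21*13803759753640704000+8752948036761600000=298631902863216384000 · T[22,4]:21*12870931245150988800+13803759753640704000=284093315901811468800
[23] T[23,4]:22*284093315901811468800+298631902863216384000=6548684852703068697600
Read c(23,4) = 6548684852703068697600.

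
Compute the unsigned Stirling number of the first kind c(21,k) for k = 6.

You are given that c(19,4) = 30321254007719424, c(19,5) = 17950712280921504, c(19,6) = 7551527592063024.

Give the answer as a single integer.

@20  (20,5):17950712280921504·19+30321254007719424→371384787345228000, (20,6):7551527592063024·19+17950712280921504→161429736530118960
@21  (21,6):161429736530118960·20+371384787345228000→3599979517947607200
Read c(21,6) = 3599979517947607200.

3599979517947607200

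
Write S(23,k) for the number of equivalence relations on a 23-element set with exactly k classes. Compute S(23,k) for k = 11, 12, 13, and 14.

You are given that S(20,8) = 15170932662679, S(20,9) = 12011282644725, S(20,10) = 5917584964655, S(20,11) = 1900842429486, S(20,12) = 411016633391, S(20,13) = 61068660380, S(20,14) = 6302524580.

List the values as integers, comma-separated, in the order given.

row 21: T[21][9]=9·12011282644725+15170932662679=123272476465204  T[21][10]=10·5917584964655+12011282644725=71187132291275  T[21][11]=11·1900842429486+5917584964655=26826851689001  T[21][12]=12·411016633391+1900842429486=6833042030178  T[21][13]=13·61068660380+411016633391=1204909218331  T[21][14]=14·6302524580+61068660380=149304004500
row 22: T[22][10]=10·71187132291275+123272476465204=835143799377954  T[22][11]=11·26826851689001+71187132291275=366282500870286  T[22][12]=12·6833042030178+26826851689001=108823356051137  T[22][13]=13·1204909218331+6833042030178=22496861868481  T[22][14]=14·149304004500+1204909218331=3295165281331
row 23: T[23][11]=11·366282500870286+835143799377954=4864251308951100  T[23][12]=12·108823356051137+366282500870286=1672162773483930  T[23][13]=13·22496861868481+108823356051137=401282560341390  T[23][14]=14·3295165281331+22496861868481=68629175807115
Read S(23,11) = 4864251308951100, S(23,12) = 1672162773483930, S(23,13) = 401282560341390, S(23,14) = 68629175807115.

4864251308951100, 1672162773483930, 401282560341390, 68629175807115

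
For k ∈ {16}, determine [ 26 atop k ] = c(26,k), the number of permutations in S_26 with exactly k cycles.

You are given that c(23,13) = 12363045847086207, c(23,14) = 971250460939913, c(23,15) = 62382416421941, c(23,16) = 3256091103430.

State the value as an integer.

234961569422786050

r24: T_24,14=23×971250460939913+12363045847086207=34701806448704206; T_24,15=23×62382416421941+971250460939913=2406046038644556; T_24,16=23×3256091103430+62382416421941=137272511800831
r25: T_25,15=24×2406046038644556+34701806448704206=92446911376173550; T_25,16=24×137272511800831+2406046038644556=5700586321864500
r26: T_26,16=25×5700586321864500+92446911376173550=234961569422786050
Read c(26,16) = 234961569422786050.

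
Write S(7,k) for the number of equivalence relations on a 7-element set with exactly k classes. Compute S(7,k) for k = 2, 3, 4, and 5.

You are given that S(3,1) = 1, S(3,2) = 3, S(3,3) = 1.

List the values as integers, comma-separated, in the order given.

63, 301, 350, 140

r4: T_4,1=1×1+0=1; T_4,2=2×3+1=7; T_4,3=3×1+3=6; T_4,4=4×0+1=1
r5: T_5,1=1×1+0=1; T_5,2=2×7+1=15; T_5,3=3×6+7=25; T_5,4=4×1+6=10; T_5,5=5×0+1=1
r6: T_6,1=1×1+0=1; T_6,2=2×15+1=31; T_6,3=3×25+15=90; T_6,4=4×10+25=65; T_6,5=5×1+10=15
r7: T_7,2=2×31+1=63; T_7,3=3×90+31=301; T_7,4=4×65+90=350; T_7,5=5×15+65=140
Read S(7,2) = 63, S(7,3) = 301, S(7,4) = 350, S(7,5) = 140.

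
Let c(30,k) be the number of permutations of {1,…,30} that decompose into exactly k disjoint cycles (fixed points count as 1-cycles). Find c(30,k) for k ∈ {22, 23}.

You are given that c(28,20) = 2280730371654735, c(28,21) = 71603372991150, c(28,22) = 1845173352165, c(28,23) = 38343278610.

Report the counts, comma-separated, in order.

7860403394108265, 207912996295875

row 29: T[29][21]=28·71603372991150+2280730371654735=4285624815406935  T[29][22]=28·1845173352165+71603372991150=123268226851770  T[29][23]=28·38343278610+1845173352165=2918785153245
row 30: T[30][22]=29·123268226851770+4285624815406935=7860403394108265  T[30][23]=29·2918785153245+123268226851770=207912996295875
Read c(30,22) = 7860403394108265, c(30,23) = 207912996295875.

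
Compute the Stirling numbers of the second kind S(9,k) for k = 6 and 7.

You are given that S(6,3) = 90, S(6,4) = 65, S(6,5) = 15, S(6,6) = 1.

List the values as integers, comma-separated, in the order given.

2646, 462

row 7: T[7][4]=4·65+90=350  T[7][5]=5·15+65=140  T[7][6]=6·1+15=21  T[7][7]=7·0+1=1
row 8: T[8][5]=5·140+350=1050  T[8][6]=6·21+140=266  T[8][7]=7·1+21=28
row 9: T[9][6]=6·266+1050=2646  T[9][7]=7·28+266=462
Read S(9,6) = 2646, S(9,7) = 462.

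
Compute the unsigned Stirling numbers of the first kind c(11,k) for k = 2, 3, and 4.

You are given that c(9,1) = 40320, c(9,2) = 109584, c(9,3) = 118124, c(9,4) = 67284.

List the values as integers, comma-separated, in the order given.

@10  (10,1):40320·9+0→362880, (10,2):109584·9+40320→1026576, (10,3):118124·9+109584→1172700, (10,4):67284·9+118124→723680
@11  (11,2):1026576·10+362880→10628640, (11,3):1172700·10+1026576→12753576, (11,4):723680·10+1172700→8409500
Read c(11,2) = 10628640, c(11,3) = 12753576, c(11,4) = 8409500.

10628640, 12753576, 8409500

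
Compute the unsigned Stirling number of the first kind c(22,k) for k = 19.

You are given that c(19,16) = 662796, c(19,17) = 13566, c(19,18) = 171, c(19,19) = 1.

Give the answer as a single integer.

@20  (20,17):13566·19+662796→920550, (20,18):171·19+13566→16815, (20,19):1·19+171→190
@21  (21,18):16815·20+920550→1256850, (21,19):190·20+16815→20615
@22  (22,19):20615·21+1256850→1689765
Read c(22,19) = 1689765.

1689765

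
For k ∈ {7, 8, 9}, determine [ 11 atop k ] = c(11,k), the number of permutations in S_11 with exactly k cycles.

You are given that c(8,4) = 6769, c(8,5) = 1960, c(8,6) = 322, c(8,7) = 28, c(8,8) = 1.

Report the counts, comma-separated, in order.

r9: T_9,5=8×1960+6769=22449; T_9,6=8×322+1960=4536; T_9,7=8×28+322=546; T_9,8=8×1+28=36; T_9,9=8×0+1=1
r10: T_10,6=9×4536+22449=63273; T_10,7=9×546+4536=9450; T_10,8=9×36+546=870; T_10,9=9×1+36=45
r11: T_11,7=10×9450+63273=157773; T_11,8=10×870+9450=18150; T_11,9=10×45+870=1320
Read c(11,7) = 157773, c(11,8) = 18150, c(11,9) = 1320.

157773, 18150, 1320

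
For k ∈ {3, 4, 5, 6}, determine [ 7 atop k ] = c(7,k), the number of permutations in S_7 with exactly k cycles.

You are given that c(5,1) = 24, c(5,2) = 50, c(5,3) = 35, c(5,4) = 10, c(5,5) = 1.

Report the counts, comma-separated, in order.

row 6: T[6][2]=5·50+24=274  T[6][3]=5·35+50=225  T[6][4]=5·10+35=85  T[6][5]=5·1+10=15  T[6][6]=5·0+1=1
row 7: T[7][3]=6·225+274=1624  T[7][4]=6·85+225=735  T[7][5]=6·15+85=175  T[7][6]=6·1+15=21
Read c(7,3) = 1624, c(7,4) = 735, c(7,5) = 175, c(7,6) = 21.

1624, 735, 175, 21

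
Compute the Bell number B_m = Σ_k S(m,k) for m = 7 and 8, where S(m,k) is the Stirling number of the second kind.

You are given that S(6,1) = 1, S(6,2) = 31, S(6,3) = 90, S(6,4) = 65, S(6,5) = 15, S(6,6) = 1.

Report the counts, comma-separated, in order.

i=7: T(7,1)=0+1·1=1 | T(7,2)=1+2·31=63 | T(7,3)=31+3·90=301 | T(7,4)=90+4·65=350 | T(7,5)=65+5·15=140 | T(7,6)=15+6·1=21 | T(7,7)=1+7·0=1
i=8: T(8,1)=0+1·1=1 | T(8,2)=1+2·63=127 | T(8,3)=63+3·301=966 | T(8,4)=301+4·350=1701 | T(8,5)=350+5·140=1050 | T(8,6)=140+6·21=266 | T(8,7)=21+7·1=28 | T(8,8)=1+8·0=1
B_7 = ΣS(7,k) = 1+63+301+350+140+21+1 = 877
B_8 = ΣS(8,k) = 1+127+966+1701+1050+266+28+1 = 4140

877, 4140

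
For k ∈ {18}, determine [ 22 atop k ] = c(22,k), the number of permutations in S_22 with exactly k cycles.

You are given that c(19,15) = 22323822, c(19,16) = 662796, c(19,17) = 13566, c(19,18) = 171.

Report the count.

[20] T[20,16]:19*662796+22323822=34916946 · T[20,17]:19*13566+662796=920550 · T[20,18]:19*171+13566=16815
[21] T[21,17]:20*920550+34916946=53327946 · T[21,18]:20*16815+920550=1256850
[22] T[22,18]:21*1256850+53327946=79721796
Read c(22,18) = 79721796.

79721796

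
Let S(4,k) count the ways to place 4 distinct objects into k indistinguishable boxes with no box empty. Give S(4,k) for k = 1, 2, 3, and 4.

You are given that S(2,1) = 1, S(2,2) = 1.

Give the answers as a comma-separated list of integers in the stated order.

@3  (3,1):1·1+0→1, (3,2):1·2+1→3, (3,3):0·3+1→1
@4  (4,1):1·1+0→1, (4,2):3·2+1→7, (4,3):1·3+3→6, (4,4):0·4+1→1
Read S(4,1) = 1, S(4,2) = 7, S(4,3) = 6, S(4,4) = 1.

1, 7, 6, 1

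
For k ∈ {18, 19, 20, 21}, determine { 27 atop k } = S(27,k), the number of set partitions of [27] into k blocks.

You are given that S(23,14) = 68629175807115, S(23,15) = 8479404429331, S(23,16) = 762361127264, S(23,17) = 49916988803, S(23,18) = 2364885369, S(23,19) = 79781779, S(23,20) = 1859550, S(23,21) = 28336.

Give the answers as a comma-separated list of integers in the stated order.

3270191625210510, 229268487458010, 12246296312250, 495564056130

i=24: T(24,15)=68629175807115+15·8479404429331=195820242247080 | T(24,16)=8479404429331+16·762361127264=20677182465555 | T(24,17)=762361127264+17·49916988803=1610949936915 | T(24,18)=49916988803+18·2364885369=92484925445 | T(24,19)=2364885369+19·79781779=3880739170 | T(24,20)=79781779+20·1859550=116972779 | T(24,21)=1859550+21·28336=2454606
i=25: T(25,16)=195820242247080+16·20677182465555=526655161695960 | T(25,17)=20677182465555+17·1610949936915=48063331393110 | T(25,18)=1610949936915+18·92484925445=3275678594925 | T(25,19)=92484925445+19·3880739170=166218969675 | T(25,20)=3880739170+20·116972779=6220194750 | T(25,21)=116972779+21·2454606=168519505
i=26: T(26,17)=526655161695960+17·48063331393110=1343731795378830 | T(26,18)=48063331393110+18·3275678594925=107025546101760 | T(26,19)=3275678594925+19·166218969675=6433839018750 | T(26,20)=166218969675+20·6220194750=290622864675 | T(26,21)=6220194750+21·168519505=9759104355
i=27: T(27,18)=1343731795378830+18·107025546101760=3270191625210510 | T(27,19)=107025546101760+19·6433839018750=229268487458010 | T(27,20)=6433839018750+20·290622864675=12246296312250 | T(27,21)=290622864675+21·9759104355=495564056130
Read S(27,18) = 3270191625210510, S(27,19) = 229268487458010, S(27,20) = 12246296312250, S(27,21) = 495564056130.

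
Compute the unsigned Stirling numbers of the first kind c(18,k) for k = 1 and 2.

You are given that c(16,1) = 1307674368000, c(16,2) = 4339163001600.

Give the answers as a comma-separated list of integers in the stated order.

355687428096000, 1223405590579200

r17: T_17,1=16×1307674368000+0=20922789888000; T_17,2=16×4339163001600+1307674368000=70734282393600
r18: T_18,1=17×20922789888000+0=355687428096000; T_18,2=17×70734282393600+20922789888000=1223405590579200
Read c(18,1) = 355687428096000, c(18,2) = 1223405590579200.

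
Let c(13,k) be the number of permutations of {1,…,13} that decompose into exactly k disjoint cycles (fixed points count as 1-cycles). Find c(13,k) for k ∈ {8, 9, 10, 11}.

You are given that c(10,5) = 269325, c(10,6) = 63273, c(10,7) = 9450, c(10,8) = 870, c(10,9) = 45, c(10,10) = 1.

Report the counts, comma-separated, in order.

@11  (11,6):63273·10+269325→902055, (11,7):9450·10+63273→157773, (11,8):870·10+9450→18150, (11,9):45·10+870→1320, (11,10):1·10+45→55, (11,11):0·10+1→1
@12  (12,7):157773·11+902055→2637558, (12,8):18150·11+157773→357423, (12,9):1320·11+18150→32670, (12,10):55·11+1320→1925, (12,11):1·11+55→66
@13  (13,8):357423·12+2637558→6926634, (13,9):32670·12+357423→749463, (13,10):1925·12+32670→55770, (13,11):66·12+1925→2717
Read c(13,8) = 6926634, c(13,9) = 749463, c(13,10) = 55770, c(13,11) = 2717.

6926634, 749463, 55770, 2717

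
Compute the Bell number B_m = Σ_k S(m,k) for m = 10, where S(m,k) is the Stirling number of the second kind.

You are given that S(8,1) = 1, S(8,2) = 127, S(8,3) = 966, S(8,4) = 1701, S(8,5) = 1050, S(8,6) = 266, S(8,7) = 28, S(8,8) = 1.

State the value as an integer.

r9: T_9,1=1×1+0=1; T_9,2=2×127+1=255; T_9,3=3×966+127=3025; T_9,4=4×1701+966=7770; T_9,5=5×1050+1701=6951; T_9,6=6×266+1050=2646; T_9,7=7×28+266=462; T_9,8=8×1+28=36; T_9,9=9×0+1=1
r10: T_10,1=1×1+0=1; T_10,2=2×255+1=511; T_10,3=3×3025+255=9330; T_10,4=4×7770+3025=34105; T_10,5=5×6951+7770=42525; T_10,6=6×2646+6951=22827; T_10,7=7×462+2646=5880; T_10,8=8×36+462=750; T_10,9=9×1+36=45; T_10,10=10×0+1=1
B_10 = ΣS(10,k) = 1+511+9330+34105+42525+22827+5880+750+45+1 = 115975

115975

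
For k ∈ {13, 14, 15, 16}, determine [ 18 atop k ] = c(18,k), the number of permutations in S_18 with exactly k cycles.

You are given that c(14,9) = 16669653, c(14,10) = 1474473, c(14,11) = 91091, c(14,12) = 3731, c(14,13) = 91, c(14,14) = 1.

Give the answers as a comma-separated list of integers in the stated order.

299650806, 13896582, 468180, 10812

i=15: T(15,10)=16669653+14·1474473=37312275 | T(15,11)=1474473+14·91091=2749747 | T(15,12)=91091+14·3731=143325 | T(15,13)=3731+14·91=5005 | T(15,14)=91+14·1=105 | T(15,15)=1+14·0=1
i=16: T(16,11)=37312275+15·2749747=78558480 | T(16,12)=2749747+15·143325=4899622 | T(16,13)=143325+15·5005=218400 | T(16,14)=5005+15·105=6580 | T(16,15)=105+15·1=120 | T(16,16)=1+15·0=1
i=17: T(17,12)=78558480+16·4899622=156952432 | T(17,13)=4899622+16·218400=8394022 | T(17,14)=218400+16·6580=323680 | T(17,15)=6580+16·120=8500 | T(17,16)=120+16·1=136
i=18: T(18,13)=156952432+17·8394022=299650806 | T(18,14)=8394022+17·323680=13896582 | T(18,15)=323680+17·8500=468180 | T(18,16)=8500+17·136=10812
Read c(18,13) = 299650806, c(18,14) = 13896582, c(18,15) = 468180, c(18,16) = 10812.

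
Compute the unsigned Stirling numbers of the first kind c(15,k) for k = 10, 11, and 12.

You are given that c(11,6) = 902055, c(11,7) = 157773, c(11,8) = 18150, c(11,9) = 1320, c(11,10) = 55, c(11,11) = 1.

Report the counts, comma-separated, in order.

@12  (12,7):157773·11+902055→2637558, (12,8):18150·11+157773→357423, (12,9):1320·11+18150→32670, (12,10):55·11+1320→1925, (12,11):1·11+55→66, (12,12):0·11+1→1
@13  (13,8):357423·12+2637558→6926634, (13,9):32670·12+357423→749463, (13,10):1925·12+32670→55770, (13,11):66·12+1925→2717, (13,12):1·12+66→78
@14  (14,9):749463·13+6926634→16669653, (14,10):55770·13+749463→1474473, (14,11):2717·13+55770→91091, (14,12):78·13+2717→3731
@15  (15,10):1474473·14+16669653→37312275, (15,11):91091·14+1474473→2749747, (15,12):3731·14+91091→143325
Read c(15,10) = 37312275, c(15,11) = 2749747, c(15,12) = 143325.

37312275, 2749747, 143325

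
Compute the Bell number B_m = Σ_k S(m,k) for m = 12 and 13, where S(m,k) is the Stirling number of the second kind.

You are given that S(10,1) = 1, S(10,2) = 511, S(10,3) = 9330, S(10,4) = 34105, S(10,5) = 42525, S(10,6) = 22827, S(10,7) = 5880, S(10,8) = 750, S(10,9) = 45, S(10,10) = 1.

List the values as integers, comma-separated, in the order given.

@11  (11,1):1·1+0→1, (11,2):511·2+1→1023, (11,3):9330·3+511→28501, (11,4):34105·4+9330→145750, (11,5):42525·5+34105→246730, (11,6):22827·6+42525→179487, (11,7):5880·7+22827→63987, (11,8):750·8+5880→11880, (11,9):45·9+750→1155, (11,10):1·10+45→55, (11,11):0·11+1→1
@12  (12,1):1·1+0→1, (12,2):1023·2+1→2047, (12,3):28501·3+1023→86526, (12,4):145750·4+28501→611501, (12,5):246730·5+145750→1379400, (12,6):179487·6+246730→1323652, (12,7):63987·7+179487→627396, (12,8):11880·8+63987→159027, (12,9):1155·9+11880→22275, (12,10):55·10+1155→1705, (12,11):1·11+55→66, (12,12):0·12+1→1
@13  (13,1):1·1+0→1, (13,2):2047·2+1→4095, (13,3):86526·3+2047→261625, (13,4):611501·4+86526→2532530, (13,5):1379400·5+611501→7508501, (13,6):1323652·6+1379400→9321312, (13,7):627396·7+1323652→5715424, (13,8):159027·8+627396→1899612, (13,9):22275·9+159027→359502, (13,10):1705·10+22275→39325, (13,11):66·11+1705→2431, (13,12):1·12+66→78, (13,13):0·13+1→1
B_12 = ΣS(12,k) = 1+2047+86526+611501+1379400+1323652+627396+159027+22275+1705+66+1 = 4213597
B_13 = ΣS(13,k) = 1+4095+261625+2532530+7508501+9321312+5715424+1899612+359502+39325+2431+78+1 = 27644437

4213597, 27644437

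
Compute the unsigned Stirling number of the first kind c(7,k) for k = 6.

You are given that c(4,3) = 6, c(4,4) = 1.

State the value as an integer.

21

r5: T_5,4=4×1+6=10; T_5,5=4×0+1=1
r6: T_6,5=5×1+10=15; T_6,6=5×0+1=1
r7: T_7,6=6×1+15=21
Read c(7,6) = 21.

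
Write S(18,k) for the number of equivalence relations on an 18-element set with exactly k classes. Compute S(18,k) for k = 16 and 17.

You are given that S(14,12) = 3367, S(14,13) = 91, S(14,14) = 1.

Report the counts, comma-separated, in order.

9996, 153

r15: T_15,13=13×91+3367=4550; T_15,14=14×1+91=105; T_15,15=15×0+1=1
r16: T_16,14=14×105+4550=6020; T_16,15=15×1+105=120; T_16,16=16×0+1=1
r17: T_17,15=15×120+6020=7820; T_17,16=16×1+120=136; T_17,17=17×0+1=1
r18: T_18,16=16×136+7820=9996; T_18,17=17×1+136=153
Read S(18,16) = 9996, S(18,17) = 153.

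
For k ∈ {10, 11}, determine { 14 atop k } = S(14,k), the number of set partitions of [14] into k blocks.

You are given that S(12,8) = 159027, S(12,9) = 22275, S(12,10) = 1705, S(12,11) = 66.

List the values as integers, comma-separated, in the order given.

752752, 66066

r13: T_13,9=9×22275+159027=359502; T_13,10=10×1705+22275=39325; T_13,11=11×66+1705=2431
r14: T_14,10=10×39325+359502=752752; T_14,11=11×2431+39325=66066
Read S(14,10) = 752752, S(14,11) = 66066.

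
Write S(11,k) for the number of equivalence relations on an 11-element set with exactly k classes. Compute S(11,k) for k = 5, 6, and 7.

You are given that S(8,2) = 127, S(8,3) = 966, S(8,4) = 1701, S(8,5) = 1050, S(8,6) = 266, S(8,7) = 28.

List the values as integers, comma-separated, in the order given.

246730, 179487, 63987

i=9: T(9,3)=127+3·966=3025 | T(9,4)=966+4·1701=7770 | T(9,5)=1701+5·1050=6951 | T(9,6)=1050+6·266=2646 | T(9,7)=266+7·28=462
i=10: T(10,4)=3025+4·7770=34105 | T(10,5)=7770+5·6951=42525 | T(10,6)=6951+6·2646=22827 | T(10,7)=2646+7·462=5880
i=11: T(11,5)=34105+5·42525=246730 | T(11,6)=42525+6·22827=179487 | T(11,7)=22827+7·5880=63987
Read S(11,5) = 246730, S(11,6) = 179487, S(11,7) = 63987.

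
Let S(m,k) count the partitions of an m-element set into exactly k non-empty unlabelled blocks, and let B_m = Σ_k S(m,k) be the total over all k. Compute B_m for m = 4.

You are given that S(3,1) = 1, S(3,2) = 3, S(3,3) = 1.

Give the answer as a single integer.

@4  (4,1):1·1+0→1, (4,2):3·2+1→7, (4,3):1·3+3→6, (4,4):0·4+1→1
B_4 = ΣS(4,k) = 1+7+6+1 = 15

15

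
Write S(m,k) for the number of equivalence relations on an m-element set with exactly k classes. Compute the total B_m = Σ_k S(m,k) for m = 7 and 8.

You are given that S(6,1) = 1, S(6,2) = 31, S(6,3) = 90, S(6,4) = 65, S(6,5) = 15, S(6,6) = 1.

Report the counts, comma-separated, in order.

@7  (7,1):1·1+0→1, (7,2):31·2+1→63, (7,3):90·3+31→301, (7,4):65·4+90→350, (7,5):15·5+65→140, (7,6):1·6+15→21, (7,7):0·7+1→1
@8  (8,1):1·1+0→1, (8,2):63·2+1→127, (8,3):301·3+63→966, (8,4):350·4+301→1701, (8,5):140·5+350→1050, (8,6):21·6+140→266, (8,7):1·7+21→28, (8,8):0·8+1→1
B_7 = ΣS(7,k) = 1+63+301+350+140+21+1 = 877
B_8 = ΣS(8,k) = 1+127+966+1701+1050+266+28+1 = 4140

877, 4140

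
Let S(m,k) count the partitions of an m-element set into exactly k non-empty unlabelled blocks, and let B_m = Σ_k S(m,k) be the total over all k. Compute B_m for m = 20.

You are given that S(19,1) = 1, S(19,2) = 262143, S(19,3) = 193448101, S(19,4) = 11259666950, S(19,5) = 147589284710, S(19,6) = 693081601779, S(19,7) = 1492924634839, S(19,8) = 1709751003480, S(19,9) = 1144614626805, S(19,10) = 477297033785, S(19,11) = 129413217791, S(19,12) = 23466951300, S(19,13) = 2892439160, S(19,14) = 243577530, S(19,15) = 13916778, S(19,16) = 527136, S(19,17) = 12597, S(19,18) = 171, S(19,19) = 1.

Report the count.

51724158235372

@20  (20,1):1·1+0→1, (20,2):262143·2+1→524287, (20,3):193448101·3+262143→580606446, (20,4):11259666950·4+193448101→45232115901, (20,5):147589284710·5+11259666950→749206090500, (20,6):693081601779·6+147589284710→4306078895384, (20,7):1492924634839·7+693081601779→11143554045652, (20,8):1709751003480·8+1492924634839→15170932662679, (20,9):1144614626805·9+1709751003480→12011282644725, (20,10):477297033785·10+1144614626805→5917584964655, (20,11):129413217791·11+477297033785→1900842429486, (20,12):23466951300·12+129413217791→411016633391, (20,13):2892439160·13+23466951300→61068660380, (20,14):243577530·14+2892439160→6302524580, (20,15):13916778·15+243577530→452329200, (20,16):527136·16+13916778→22350954, (20,17):12597·17+527136→741285, (20,18):171·18+12597→15675, (20,19):1·19+171→190, (20,20):0·20+1→1
B_20 = ΣS(20,k) = 1+524287+580606446+45232115901+749206090500+4306078895384+11143554045652+15170932662679+12011282644725+5917584964655+1900842429486+411016633391+61068660380+6302524580+452329200+22350954+741285+15675+190+1 = 51724158235372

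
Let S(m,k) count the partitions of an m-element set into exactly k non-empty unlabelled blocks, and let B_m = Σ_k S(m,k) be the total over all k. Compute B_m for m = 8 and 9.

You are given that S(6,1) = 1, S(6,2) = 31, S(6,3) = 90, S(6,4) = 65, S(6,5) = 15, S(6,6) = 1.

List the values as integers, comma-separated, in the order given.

4140, 21147

i=7: T(7,1)=0+1·1=1 | T(7,2)=1+2·31=63 | T(7,3)=31+3·90=301 | T(7,4)=90+4·65=350 | T(7,5)=65+5·15=140 | T(7,6)=15+6·1=21 | T(7,7)=1+7·0=1
i=8: T(8,1)=0+1·1=1 | T(8,2)=1+2·63=127 | T(8,3)=63+3·301=966 | T(8,4)=301+4·350=1701 | T(8,5)=350+5·140=1050 | T(8,6)=140+6·21=266 | T(8,7)=21+7·1=28 | T(8,8)=1+8·0=1
i=9: T(9,1)=0+1·1=1 | T(9,2)=1+2·127=255 | T(9,3)=127+3·966=3025 | T(9,4)=966+4·1701=7770 | T(9,5)=1701+5·1050=6951 | T(9,6)=1050+6·266=2646 | T(9,7)=266+7·28=462 | T(9,8)=28+8·1=36 | T(9,9)=1+9·0=1
B_8 = ΣS(8,k) = 1+127+966+1701+1050+266+28+1 = 4140
B_9 = ΣS(9,k) = 1+255+3025+7770+6951+2646+462+36+1 = 21147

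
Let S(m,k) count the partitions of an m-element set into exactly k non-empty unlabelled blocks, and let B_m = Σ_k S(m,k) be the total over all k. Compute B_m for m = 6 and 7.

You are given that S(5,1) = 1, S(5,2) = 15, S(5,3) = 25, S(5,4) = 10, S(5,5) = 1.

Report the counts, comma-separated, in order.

@6  (6,1):1·1+0→1, (6,2):15·2+1→31, (6,3):25·3+15→90, (6,4):10·4+25→65, (6,5):1·5+10→15, (6,6):0·6+1→1
@7  (7,1):1·1+0→1, (7,2):31·2+1→63, (7,3):90·3+31→301, (7,4):65·4+90→350, (7,5):15·5+65→140, (7,6):1·6+15→21, (7,7):0·7+1→1
B_6 = ΣS(6,k) = 1+31+90+65+15+1 = 203
B_7 = ΣS(7,k) = 1+63+301+350+140+21+1 = 877

203, 877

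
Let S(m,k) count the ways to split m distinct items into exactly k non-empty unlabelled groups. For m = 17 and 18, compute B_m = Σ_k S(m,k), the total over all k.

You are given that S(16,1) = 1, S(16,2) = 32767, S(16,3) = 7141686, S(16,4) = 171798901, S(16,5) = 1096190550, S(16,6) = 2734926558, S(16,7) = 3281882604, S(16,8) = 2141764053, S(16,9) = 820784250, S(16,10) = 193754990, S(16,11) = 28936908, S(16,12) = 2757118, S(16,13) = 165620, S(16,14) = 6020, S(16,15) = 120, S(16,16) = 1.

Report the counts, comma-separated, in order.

row 17: T[17][1]=1·1+0=1  T[17][2]=2·32767+1=65535  T[17][3]=3·7141686+32767=21457825  T[17][4]=4·171798901+7141686=694337290  T[17][5]=5·1096190550+171798901=5652751651  T[17][6]=6·2734926558+1096190550=17505749898  T[17][7]=7·3281882604+2734926558=25708104786  T[17][8]=8·2141764053+3281882604=20415995028  T[17][9]=9·820784250+2141764053=9528822303  T[17][10]=10·193754990+820784250=2758334150  T[17][11]=11·28936908+193754990=512060978  T[17][12]=12·2757118+28936908=62022324  T[17][13]=13·165620+2757118=4910178  T[17][14]=14·6020+165620=249900  T[17][15]=15·120+6020=7820  T[17][16]=16·1+120=136  T[17][17]=17·0+1=1
row 18: T[18][1]=1·1+0=1  T[18][2]=2·65535+1=131071  T[18][3]=3·21457825+65535=64439010  T[18][4]=4·694337290+21457825=2798806985  T[18][5]=5·5652751651+694337290=28958095545  T[18][6]=6·17505749898+5652751651=110687251039  T[18][7]=7·25708104786+17505749898=197462483400  T[18][8]=8·20415995028+25708104786=189036065010  T[18][9]=9·9528822303+20415995028=106175395755  T[18][10]=10·2758334150+9528822303=37112163803  T[18][11]=11·512060978+2758334150=8391004908  T[18][12]=12·62022324+512060978=1256328866  T[18][13]=13·4910178+62022324=125854638  T[18][14]=14·249900+4910178=8408778  T[18][15]=15·7820+249900=367200  T[18][16]=16·136+7820=9996  T[18][17]=17·1+136=153  T[18][18]=18·0+1=1
B_17 = ΣS(17,k) = 1+65535+21457825+694337290+5652751651+17505749898+25708104786+20415995028+9528822303+2758334150+512060978+62022324+4910178+249900+7820+136+1 = 82864869804
B_18 = ΣS(18,k) = 1+131071+64439010+2798806985+28958095545+110687251039+197462483400+189036065010+106175395755+37112163803+8391004908+1256328866+125854638+8408778+367200+9996+153+1 = 682076806159

82864869804, 682076806159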